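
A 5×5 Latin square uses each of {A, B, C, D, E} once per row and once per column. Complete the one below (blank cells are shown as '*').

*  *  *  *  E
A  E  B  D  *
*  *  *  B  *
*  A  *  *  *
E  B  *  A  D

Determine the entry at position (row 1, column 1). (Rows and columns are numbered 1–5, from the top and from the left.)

B

Cell (r1,c4): row 1 has {E}; column 4 has {A,B,D} → C.
Cell (r2,c5): row 2 has {A,B,D,E}; column 5 has {D,E} → C.
Cell (r3,c5): row 3 has {B}; column 5 has {C,D,E} → A.
Cell (r4,c4): row 4 has {A}; column 4 has {A,B,C,D} → E.
Cell (r4,c5): row 4 has {A,E}; column 5 has {A,C,D,E} → B.
Cell (r5,c3): row 5 has {A,B,D,E}; column 3 has {B} → C.
Cell (r1,c2): row 1 has {C,E}; column 2 has {A,B,E} → D.
Cell (r1,c3): row 1 has {C,D,E}; column 3 has {B,C} → A.
Cell (r3,c2): row 3 has {A,B}; column 2 has {A,B,D,E} → C.
Cell (r4,c3): row 4 has {A,B,E}; column 3 has {A,B,C} → D.
Cell (r1,c1): row 1 has {A,C,D,E}; column 1 has {A,E} → B.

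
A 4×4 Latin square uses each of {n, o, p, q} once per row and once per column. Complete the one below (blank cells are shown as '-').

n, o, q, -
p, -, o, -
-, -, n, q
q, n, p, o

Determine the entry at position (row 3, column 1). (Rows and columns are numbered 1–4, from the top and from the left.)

o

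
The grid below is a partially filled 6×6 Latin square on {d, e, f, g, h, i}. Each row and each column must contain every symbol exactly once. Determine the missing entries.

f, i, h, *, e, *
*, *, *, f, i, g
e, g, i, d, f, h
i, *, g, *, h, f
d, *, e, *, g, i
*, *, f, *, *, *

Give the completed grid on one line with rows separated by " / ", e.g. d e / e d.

f i h g e d / h e d f i g / e g i d f h / i d g e h f / d f e h g i / g h f i d e

(r1,c4) = g
(r1,c6) = d
(r2,c1) = h
(r2,c3) = d
(r4,c4) = e
(r5,c4) = h
(r6,c1) = g
(r6,c4) = i
(r6,c5) = d
(r6,c6) = e
(r2,c2) = e
(r4,c2) = d
(r5,c2) = f
(r6,c2) = h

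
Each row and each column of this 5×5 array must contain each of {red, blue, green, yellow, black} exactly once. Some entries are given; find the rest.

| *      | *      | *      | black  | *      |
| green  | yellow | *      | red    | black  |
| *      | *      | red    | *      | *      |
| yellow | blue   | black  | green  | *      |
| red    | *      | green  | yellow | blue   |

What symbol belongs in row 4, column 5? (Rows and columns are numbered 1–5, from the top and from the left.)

At row 1, column 1: row 1 has {black}; column 1 has {red,green,yellow}; that leaves blue.
At row 1, column 3: row 1 has {blue,black}; column 3 has {red,green,black}; that leaves yellow.
At row 2, column 3: row 2 has {red,green,yellow,black}; column 3 has {red,green,yellow,black}; that leaves blue.
At row 3, column 1: row 3 has {red}; column 1 has {red,blue,green,yellow}; that leaves black.
At row 3, column 2: row 3 has {red,black}; column 2 has {blue,yellow}; that leaves green.
At row 3, column 4: row 3 has {red,green,black}; column 4 has {red,green,yellow,black}; that leaves blue.
At row 3, column 5: row 3 has {red,blue,green,black}; column 5 has {blue,black}; that leaves yellow.
At row 4, column 5: row 4 has {blue,green,yellow,black}; column 5 has {blue,yellow,black}; that leaves red.

red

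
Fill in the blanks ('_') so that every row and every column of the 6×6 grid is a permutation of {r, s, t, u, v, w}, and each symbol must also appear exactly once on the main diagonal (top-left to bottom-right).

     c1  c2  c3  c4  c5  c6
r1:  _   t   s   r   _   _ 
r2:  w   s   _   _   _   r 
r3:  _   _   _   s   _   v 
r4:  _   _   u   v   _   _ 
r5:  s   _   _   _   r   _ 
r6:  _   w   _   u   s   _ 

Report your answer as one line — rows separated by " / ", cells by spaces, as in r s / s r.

u t s r v w / w s v t u r / r u w s t v / t r u v w s / s v t w r u / v w r u s t

At row 1, column 1: row 1 has {r,s,t}; column 1 has {s,w}; the diagonal has {r,s,v}; that leaves u.
At row 1, column 6: row 1 has {r,s,t,u}; column 6 has {r,v}; that leaves w.
At row 2, column 4: row 2 has {r,s,w}; column 4 has {r,s,u,v}; that leaves t.
At row 4, column 2: row 4 has {u,v}; column 2 has {s,t,w}; that leaves r.
At row 5, column 4: row 5 has {r,s}; column 4 has {r,s,t,u,v}; that leaves w.
At row 6, column 6: row 6 has {s,u,w}; column 6 has {r,v,w}; the diagonal has {r,s,u,v}; that leaves t.
At row 1, column 5: row 1 has {r,s,t,u,w}; column 5 has {r,s}; that leaves v.
At row 2, column 3: row 2 has {r,s,t,w}; column 3 has {s,u}; that leaves v.
At row 2, column 5: row 2 has {r,s,t,v,w}; column 5 has {r,s,v}; that leaves u.
At row 3, column 2: row 3 has {s,v}; column 2 has {r,s,t,w}; that leaves u.
At row 3, column 3: row 3 has {s,u,v}; column 3 has {s,u,v}; the diagonal has {r,s,t,u,v}; that leaves w.
At row 3, column 5: row 3 has {s,u,v,w}; column 5 has {r,s,u,v}; that leaves t.
At row 4, column 1: row 4 has {r,u,v}; column 1 has {s,u,w}; that leaves t.
At row 4, column 5: row 4 has {r,t,u,v}; column 5 has {r,s,t,u,v}; that leaves w.
At row 4, column 6: row 4 has {r,t,u,v,w}; column 6 has {r,t,v,w}; that leaves s.
At row 5, column 2: row 5 has {r,s,w}; column 2 has {r,s,t,u,w}; that leaves v.
At row 5, column 3: row 5 has {r,s,v,w}; column 3 has {s,u,v,w}; that leaves t.
At row 5, column 6: row 5 has {r,s,t,v,w}; column 6 has {r,s,t,v,w}; that leaves u.
At row 6, column 3: row 6 has {s,t,u,w}; column 3 has {s,t,u,v,w}; that leaves r.
At row 3, column 1: row 3 has {s,t,u,v,w}; column 1 has {s,t,u,w}; that leaves r.
At row 6, column 1: row 6 has {r,s,t,u,w}; column 1 has {r,s,t,u,w}; that leaves v.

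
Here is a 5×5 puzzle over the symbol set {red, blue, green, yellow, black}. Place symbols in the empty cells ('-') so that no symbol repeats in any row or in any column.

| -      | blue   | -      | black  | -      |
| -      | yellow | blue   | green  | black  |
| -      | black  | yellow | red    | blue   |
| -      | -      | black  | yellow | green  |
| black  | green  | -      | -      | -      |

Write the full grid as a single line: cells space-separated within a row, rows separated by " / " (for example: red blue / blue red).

yellow blue green black red / red yellow blue green black / green black yellow red blue / blue red black yellow green / black green red blue yellow

At row 2, column 1: row 2 has {blue,green,yellow,black}; column 1 has {black}; that leaves red.
At row 3, column 1: row 3 has {red,blue,yellow,black}; column 1 has {red,black}; that leaves green.
At row 4, column 1: row 4 has {green,yellow,black}; column 1 has {red,green,black}; that leaves blue.
At row 4, column 2: row 4 has {blue,green,yellow,black}; column 2 has {blue,green,yellow,black}; that leaves red.
At row 5, column 3: row 5 has {green,black}; column 3 has {blue,yellow,black}; that leaves red.
At row 5, column 4: row 5 has {red,green,black}; column 4 has {red,green,yellow,black}; that leaves blue.
At row 5, column 5: row 5 has {red,blue,green,black}; column 5 has {blue,green,black}; that leaves yellow.
At row 1, column 1: row 1 has {blue,black}; column 1 has {red,blue,green,black}; that leaves yellow.
At row 1, column 3: row 1 has {blue,yellow,black}; column 3 has {red,blue,yellow,black}; that leaves green.
At row 1, column 5: row 1 has {blue,green,yellow,black}; column 5 has {blue,green,yellow,black}; that leaves red.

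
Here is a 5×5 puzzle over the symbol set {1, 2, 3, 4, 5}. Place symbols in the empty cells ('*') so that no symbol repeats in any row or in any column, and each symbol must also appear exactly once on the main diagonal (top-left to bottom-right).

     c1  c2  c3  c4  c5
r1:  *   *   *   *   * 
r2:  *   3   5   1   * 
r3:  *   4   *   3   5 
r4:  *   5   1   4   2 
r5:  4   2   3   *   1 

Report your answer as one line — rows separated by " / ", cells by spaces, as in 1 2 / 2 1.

(r1,c2): row 1 is empty so far; column 2 has {2,3,4,5}, so it must be 1.
(r2,c1): row 2 has {1,3,5}; column 1 has {4}, so it must be 2.
(r2,c5): row 2 has {1,2,3,5}; column 5 has {1,2,5}, so it must be 4.
(r3,c1): row 3 has {3,4,5}; column 1 has {2,4}, so it must be 1.
(r3,c3): row 3 has {1,3,4,5}; column 3 has {1,3,5}; the diagonal has {1,3,4}, so it must be 2.
(r4,c1): row 4 has {1,2,4,5}; column 1 has {1,2,4}, so it must be 3.
(r5,c4): row 5 has {1,2,3,4}; column 4 has {1,3,4}, so it must be 5.
(r1,c1): row 1 has {1}; column 1 has {1,2,3,4}; the diagonal has {1,2,3,4}, so it must be 5.
(r1,c3): row 1 has {1,5}; column 3 has {1,2,3,5}, so it must be 4.
(r1,c4): row 1 has {1,4,5}; column 4 has {1,3,4,5}, so it must be 2.
(r1,c5): row 1 has {1,2,4,5}; column 5 has {1,2,4,5}, so it must be 3.

5 1 4 2 3 / 2 3 5 1 4 / 1 4 2 3 5 / 3 5 1 4 2 / 4 2 3 5 1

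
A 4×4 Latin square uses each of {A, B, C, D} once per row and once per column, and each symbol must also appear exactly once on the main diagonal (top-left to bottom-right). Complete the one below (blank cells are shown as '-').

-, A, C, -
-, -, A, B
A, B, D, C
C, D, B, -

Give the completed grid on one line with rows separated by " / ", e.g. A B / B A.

B A C D / D C A B / A B D C / C D B A

(r1,c1): row 1 has {A,C}; column 1 has {A,C}; the diagonal has {D}, so it must be B.
(r1,c4): row 1 has {A,B,C}; column 4 has {B,C}, so it must be D.
(r2,c1): row 2 has {A,B}; column 1 has {A,B,C}, so it must be D.
(r2,c2): row 2 has {A,B,D}; column 2 has {A,B,D}; the diagonal has {B,D}, so it must be C.
(r4,c4): row 4 has {B,C,D}; column 4 has {B,C,D}; the diagonal has {B,C,D}, so it must be A.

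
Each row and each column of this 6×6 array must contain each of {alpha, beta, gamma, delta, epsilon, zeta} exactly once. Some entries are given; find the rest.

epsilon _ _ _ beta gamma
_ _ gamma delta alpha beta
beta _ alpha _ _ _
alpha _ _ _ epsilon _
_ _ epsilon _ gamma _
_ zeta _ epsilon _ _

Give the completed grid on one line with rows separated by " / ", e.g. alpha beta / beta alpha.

epsilon alpha delta zeta beta gamma / zeta epsilon gamma delta alpha beta / beta delta alpha gamma zeta epsilon / alpha gamma zeta beta epsilon delta / delta beta epsilon alpha gamma zeta / gamma zeta beta epsilon delta alpha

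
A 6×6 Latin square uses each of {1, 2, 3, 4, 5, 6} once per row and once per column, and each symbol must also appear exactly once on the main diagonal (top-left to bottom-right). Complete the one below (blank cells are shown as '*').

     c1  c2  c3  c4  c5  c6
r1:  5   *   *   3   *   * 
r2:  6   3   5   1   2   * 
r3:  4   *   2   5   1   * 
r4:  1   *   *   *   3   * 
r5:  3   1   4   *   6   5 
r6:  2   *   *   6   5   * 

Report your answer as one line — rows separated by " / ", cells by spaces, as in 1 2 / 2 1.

5 2 1 3 4 6 / 6 3 5 1 2 4 / 4 6 2 5 1 3 / 1 5 6 4 3 2 / 3 1 4 2 6 5 / 2 4 3 6 5 1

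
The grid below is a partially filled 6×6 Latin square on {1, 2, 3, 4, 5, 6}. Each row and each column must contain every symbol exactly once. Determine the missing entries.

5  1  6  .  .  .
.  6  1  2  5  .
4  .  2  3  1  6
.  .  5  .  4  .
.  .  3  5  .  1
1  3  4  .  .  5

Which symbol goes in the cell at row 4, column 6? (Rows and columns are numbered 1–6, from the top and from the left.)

At row 1, column 4: row 1 has {1,5,6}; column 4 has {2,3,5}; that leaves 4.
At row 2, column 1: row 2 has {1,2,5,6}; column 1 has {1,4,5}; that leaves 3.
At row 2, column 6: row 2 has {1,2,3,5,6}; column 6 has {1,5,6}; that leaves 4.
At row 3, column 2: row 3 has {1,2,3,4,6}; column 2 has {1,3,6}; that leaves 5.
At row 4, column 2: row 4 has {4,5}; column 2 has {1,3,5,6}; that leaves 2.
At row 4, column 6: row 4 has {2,4,5}; column 6 has {1,4,5,6}; that leaves 3.

3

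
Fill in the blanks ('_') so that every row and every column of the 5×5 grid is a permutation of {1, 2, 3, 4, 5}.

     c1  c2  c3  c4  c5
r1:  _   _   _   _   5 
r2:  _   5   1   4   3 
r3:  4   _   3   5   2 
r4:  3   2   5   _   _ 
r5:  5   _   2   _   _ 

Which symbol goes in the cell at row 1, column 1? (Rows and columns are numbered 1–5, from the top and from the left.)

1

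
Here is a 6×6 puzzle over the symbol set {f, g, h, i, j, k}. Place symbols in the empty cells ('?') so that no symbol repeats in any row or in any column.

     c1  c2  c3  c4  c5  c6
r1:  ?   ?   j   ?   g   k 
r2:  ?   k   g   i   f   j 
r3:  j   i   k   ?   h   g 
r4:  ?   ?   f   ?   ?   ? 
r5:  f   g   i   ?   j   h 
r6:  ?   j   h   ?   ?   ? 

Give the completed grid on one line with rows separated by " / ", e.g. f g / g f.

i f j h g k / h k g i f j / j i k f h g / g h f j k i / f g i k j h / k j h g i f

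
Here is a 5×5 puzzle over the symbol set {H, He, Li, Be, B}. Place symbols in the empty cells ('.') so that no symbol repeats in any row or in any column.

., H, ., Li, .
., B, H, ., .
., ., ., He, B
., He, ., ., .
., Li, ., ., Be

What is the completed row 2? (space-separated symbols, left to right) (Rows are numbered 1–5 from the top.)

He B H Be Li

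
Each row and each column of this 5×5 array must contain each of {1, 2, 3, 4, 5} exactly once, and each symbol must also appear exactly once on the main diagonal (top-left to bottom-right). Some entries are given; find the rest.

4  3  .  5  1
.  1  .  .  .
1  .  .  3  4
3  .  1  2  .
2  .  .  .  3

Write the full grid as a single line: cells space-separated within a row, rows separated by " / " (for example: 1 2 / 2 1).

4 3 2 5 1 / 5 1 3 4 2 / 1 2 5 3 4 / 3 4 1 2 5 / 2 5 4 1 3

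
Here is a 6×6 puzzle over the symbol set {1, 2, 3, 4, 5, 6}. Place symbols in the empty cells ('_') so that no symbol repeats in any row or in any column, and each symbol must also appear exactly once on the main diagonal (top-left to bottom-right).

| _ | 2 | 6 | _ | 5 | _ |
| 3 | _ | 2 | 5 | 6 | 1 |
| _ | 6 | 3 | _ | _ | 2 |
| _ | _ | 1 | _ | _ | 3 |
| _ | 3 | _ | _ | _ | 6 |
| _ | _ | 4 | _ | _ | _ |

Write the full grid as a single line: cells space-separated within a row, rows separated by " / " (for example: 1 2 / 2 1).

1 2 6 3 5 4 / 3 4 2 5 6 1 / 5 6 3 4 1 2 / 2 5 1 6 4 3 / 4 3 5 1 2 6 / 6 1 4 2 3 5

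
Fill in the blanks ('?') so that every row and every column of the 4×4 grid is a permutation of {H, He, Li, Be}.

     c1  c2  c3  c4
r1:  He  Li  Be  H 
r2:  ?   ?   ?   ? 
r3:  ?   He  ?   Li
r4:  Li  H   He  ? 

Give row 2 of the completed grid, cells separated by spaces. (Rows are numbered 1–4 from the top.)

row 2 is empty so far; column 2 has {H,He,Li} — only Be is left for (r2,c2).
row 2 has {Be}; column 4 has {H,Li} — only He is left for (r2,c4).
row 3 has {He,Li}; column 3 has {He,Be} — only H is left for (r3,c3).
row 4 has {H,He,Li}; column 4 has {H,He,Li} — only Be is left for (r4,c4).
row 2 has {He,Be}; column 1 has {He,Li} — only H is left for (r2,c1).
row 2 has {H,He,Be}; column 3 has {H,He,Be} — only Li is left for (r2,c3).

H Be Li He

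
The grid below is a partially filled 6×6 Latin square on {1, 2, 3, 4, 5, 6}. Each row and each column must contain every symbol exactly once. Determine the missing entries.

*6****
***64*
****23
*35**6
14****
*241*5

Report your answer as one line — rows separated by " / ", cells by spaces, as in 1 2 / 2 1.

At row 4, column 5: row 4 has {3,5,6}; column 5 has {2,4}; that leaves 1.
At row 5, column 6: row 5 has {1,4}; column 6 has {3,5,6}; that leaves 2.
At row 2, column 6: row 2 has {4,6}; column 6 has {2,3,5,6}; that leaves 1.
At row 1, column 6: row 1 has {6}; column 6 has {1,2,3,5,6}; that leaves 4.
At row 2, column 2: row 2 has {1,4,6}; column 2 has {2,3,4,6}; that leaves 5.
At row 3, column 2: row 3 has {2,3}; column 2 has {2,3,4,5,6}; that leaves 1.
At row 3, column 3: row 3 has {1,2,3}; column 3 has {4,5}; that leaves 6.
At row 5, column 3: row 5 has {1,2,4}; column 3 has {4,5,6}; that leaves 3.
At row 5, column 4: row 5 has {1,2,3,4}; column 4 has {1,6}; that leaves 5.
At row 5, column 5: row 5 has {1,2,3,4,5}; column 5 has {1,2,4}; that leaves 6.
At row 6, column 5: row 6 has {1,2,4,5}; column 5 has {1,2,4,6}; that leaves 3.
At row 1, column 5: row 1 has {4,6}; column 5 has {1,2,3,4,6}; that leaves 5.
At row 2, column 3: row 2 has {1,4,5,6}; column 3 has {3,4,5,6}; that leaves 2.
At row 3, column 4: row 3 has {1,2,3,6}; column 4 has {1,5,6}; that leaves 4.
At row 4, column 4: row 4 has {1,3,5,6}; column 4 has {1,4,5,6}; that leaves 2.
At row 6, column 1: row 6 has {1,2,3,4,5}; column 1 has {1}; that leaves 6.
At row 1, column 3: row 1 has {4,5,6}; column 3 has {2,3,4,5,6}; that leaves 1.
At row 1, column 4: row 1 has {1,4,5,6}; column 4 has {1,2,4,5,6}; that leaves 3.
At row 2, column 1: row 2 has {1,2,4,5,6}; column 1 has {1,6}; that leaves 3.
At row 3, column 1: row 3 has {1,2,3,4,6}; column 1 has {1,3,6}; that leaves 5.
At row 4, column 1: row 4 has {1,2,3,5,6}; column 1 has {1,3,5,6}; that leaves 4.
At row 1, column 1: row 1 has {1,3,4,5,6}; column 1 has {1,3,4,5,6}; that leaves 2.

2 6 1 3 5 4 / 3 5 2 6 4 1 / 5 1 6 4 2 3 / 4 3 5 2 1 6 / 1 4 3 5 6 2 / 6 2 4 1 3 5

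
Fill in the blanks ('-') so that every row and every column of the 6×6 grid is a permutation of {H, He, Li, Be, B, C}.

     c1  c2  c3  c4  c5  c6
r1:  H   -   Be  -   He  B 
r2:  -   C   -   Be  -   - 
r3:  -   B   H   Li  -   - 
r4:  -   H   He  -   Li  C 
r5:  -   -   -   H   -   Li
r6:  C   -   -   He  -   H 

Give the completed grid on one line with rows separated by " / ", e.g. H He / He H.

H Li Be C He B / Li C B Be H He / He B H Li C Be / Be H He B Li C / B He C H Be Li / C Be Li He B H

(r1,c2) = Li
(r1,c4) = C
(r2,c6) = He
(r3,c6) = Be
(r4,c4) = B
(r6,c2) = Be
(r6,c5) = B
(r2,c5) = H
(r3,c1) = He
(r3,c5) = C
(r4,c1) = Be
(r5,c1) = B
(r5,c2) = He
(r5,c3) = C
(r5,c5) = Be
(r6,c3) = Li
(r2,c1) = Li
(r2,c3) = B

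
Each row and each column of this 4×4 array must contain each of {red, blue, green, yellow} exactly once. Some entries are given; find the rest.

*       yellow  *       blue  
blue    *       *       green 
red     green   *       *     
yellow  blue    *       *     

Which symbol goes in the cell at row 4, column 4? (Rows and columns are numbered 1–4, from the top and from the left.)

red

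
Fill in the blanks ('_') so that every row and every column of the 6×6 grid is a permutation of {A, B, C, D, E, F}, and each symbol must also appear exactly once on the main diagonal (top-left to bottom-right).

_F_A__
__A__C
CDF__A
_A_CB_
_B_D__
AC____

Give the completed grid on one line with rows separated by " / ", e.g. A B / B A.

D F B A C E / B E A F D C / C D F B E A / F A E C B D / E B C D A F / A C D E F B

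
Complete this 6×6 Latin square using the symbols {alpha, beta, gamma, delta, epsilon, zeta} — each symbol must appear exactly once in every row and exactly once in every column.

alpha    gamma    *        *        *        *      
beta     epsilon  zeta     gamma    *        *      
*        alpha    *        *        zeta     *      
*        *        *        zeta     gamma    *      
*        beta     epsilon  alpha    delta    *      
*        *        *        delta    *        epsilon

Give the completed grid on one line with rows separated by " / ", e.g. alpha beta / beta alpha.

alpha gamma delta beta epsilon zeta / beta epsilon zeta gamma alpha delta / delta alpha gamma epsilon zeta beta / epsilon delta beta zeta gamma alpha / zeta beta epsilon alpha delta gamma / gamma zeta alpha delta beta epsilon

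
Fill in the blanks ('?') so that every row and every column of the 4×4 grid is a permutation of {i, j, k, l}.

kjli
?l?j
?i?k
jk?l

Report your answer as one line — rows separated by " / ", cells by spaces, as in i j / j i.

(r2,c1) = i
(r2,c3) = k
(r3,c1) = l
(r3,c3) = j
(r4,c3) = i

k j l i / i l k j / l i j k / j k i l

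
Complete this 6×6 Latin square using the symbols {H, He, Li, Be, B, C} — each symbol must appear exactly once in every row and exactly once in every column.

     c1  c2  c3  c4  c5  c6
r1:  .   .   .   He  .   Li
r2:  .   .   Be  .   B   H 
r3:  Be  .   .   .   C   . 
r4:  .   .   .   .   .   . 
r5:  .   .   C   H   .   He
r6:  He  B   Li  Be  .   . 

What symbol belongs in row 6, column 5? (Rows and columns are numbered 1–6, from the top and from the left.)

H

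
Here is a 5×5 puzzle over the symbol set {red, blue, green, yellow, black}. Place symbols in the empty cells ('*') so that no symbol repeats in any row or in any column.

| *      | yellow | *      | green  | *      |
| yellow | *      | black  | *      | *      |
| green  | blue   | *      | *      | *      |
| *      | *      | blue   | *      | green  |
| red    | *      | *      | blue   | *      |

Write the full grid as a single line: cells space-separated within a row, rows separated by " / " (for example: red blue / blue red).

Cell (r1,c3): row 1 has {green,yellow}; column 3 has {blue,black} → red.
Cell (r2,c4): row 2 has {yellow,black}; column 4 has {blue,green} → red.
Cell (r2,c5): row 2 has {red,yellow,black}; column 5 has {green} → blue.
Cell (r3,c3): row 3 has {blue,green}; column 3 has {red,blue,black} → yellow.
Cell (r3,c4): row 3 has {blue,green,yellow}; column 4 has {red,blue,green} → black.
Cell (r3,c5): row 3 has {blue,green,yellow,black}; column 5 has {blue,green} → red.
Cell (r4,c1): row 4 has {blue,green}; column 1 has {red,green,yellow} → black.
Cell (r4,c2): row 4 has {blue,green,black}; column 2 has {blue,yellow} → red.
Cell (r4,c4): row 4 has {red,blue,green,black}; column 4 has {red,blue,green,black} → yellow.
Cell (r5,c3): row 5 has {red,blue}; column 3 has {red,blue,yellow,black} → green.
Cell (r1,c1): row 1 has {red,green,yellow}; column 1 has {red,green,yellow,black} → blue.
Cell (r1,c5): row 1 has {red,blue,green,yellow}; column 5 has {red,blue,green} → black.
Cell (r2,c2): row 2 has {red,blue,yellow,black}; column 2 has {red,blue,yellow} → green.
Cell (r5,c2): row 5 has {red,blue,green}; column 2 has {red,blue,green,yellow} → black.
Cell (r5,c5): row 5 has {red,blue,green,black}; column 5 has {red,blue,green,black} → yellow.

blue yellow red green black / yellow green black red blue / green blue yellow black red / black red blue yellow green / red black green blue yellow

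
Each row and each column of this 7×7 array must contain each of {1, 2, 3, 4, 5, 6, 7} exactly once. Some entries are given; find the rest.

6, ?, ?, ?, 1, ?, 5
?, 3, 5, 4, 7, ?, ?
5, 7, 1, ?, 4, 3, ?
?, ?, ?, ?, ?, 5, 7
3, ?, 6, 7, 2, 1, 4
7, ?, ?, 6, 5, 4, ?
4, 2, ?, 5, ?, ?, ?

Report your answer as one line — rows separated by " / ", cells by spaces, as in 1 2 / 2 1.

(r1,c2) = 4
(r3,c4) = 2
(r3,c7) = 6
(r5,c2) = 5
(r6,c2) = 1
(r1,c4) = 3
(r4,c2) = 6
(r4,c4) = 1
(r4,c5) = 3
(r7,c5) = 6
(r7,c6) = 7
(r1,c6) = 2
(r2,c6) = 6
(r4,c1) = 2
(r4,c3) = 4
(r7,c3) = 3
(r7,c7) = 1
(r1,c3) = 7
(r2,c1) = 1
(r2,c7) = 2
(r6,c3) = 2
(r6,c7) = 3

6 4 7 3 1 2 5 / 1 3 5 4 7 6 2 / 5 7 1 2 4 3 6 / 2 6 4 1 3 5 7 / 3 5 6 7 2 1 4 / 7 1 2 6 5 4 3 / 4 2 3 5 6 7 1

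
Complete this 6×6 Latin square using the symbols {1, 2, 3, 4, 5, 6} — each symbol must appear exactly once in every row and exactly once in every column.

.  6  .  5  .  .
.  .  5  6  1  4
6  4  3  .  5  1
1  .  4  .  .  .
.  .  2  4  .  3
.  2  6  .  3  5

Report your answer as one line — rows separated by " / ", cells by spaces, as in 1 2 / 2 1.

3 6 1 5 4 2 / 2 3 5 6 1 4 / 6 4 3 2 5 1 / 1 5 4 3 2 6 / 5 1 2 4 6 3 / 4 2 6 1 3 5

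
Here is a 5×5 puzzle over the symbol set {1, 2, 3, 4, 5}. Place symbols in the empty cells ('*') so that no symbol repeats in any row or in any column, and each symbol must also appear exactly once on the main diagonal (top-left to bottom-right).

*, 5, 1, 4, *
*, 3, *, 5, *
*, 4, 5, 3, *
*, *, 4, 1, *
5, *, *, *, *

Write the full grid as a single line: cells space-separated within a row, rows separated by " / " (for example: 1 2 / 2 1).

2 5 1 4 3 / 4 3 2 5 1 / 1 4 5 3 2 / 3 2 4 1 5 / 5 1 3 2 4

Cell (r1,c1): row 1 has {1,4,5}; column 1 has {5}; the diagonal has {1,3,5} → 2.
Cell (r1,c5): row 1 has {1,2,4,5}; column 5 is empty so far → 3.
Cell (r2,c3): row 2 has {3,5}; column 3 has {1,4,5} → 2.
Cell (r3,c1): row 3 has {3,4,5}; column 1 has {2,5} → 1.
Cell (r3,c5): row 3 has {1,3,4,5}; column 5 has {3} → 2.
Cell (r4,c1): row 4 has {1,4}; column 1 has {1,2,5} → 3.
Cell (r4,c2): row 4 has {1,3,4}; column 2 has {3,4,5} → 2.
Cell (r4,c5): row 4 has {1,2,3,4}; column 5 has {2,3} → 5.
Cell (r5,c2): row 5 has {5}; column 2 has {2,3,4,5} → 1.
Cell (r5,c3): row 5 has {1,5}; column 3 has {1,2,4,5} → 3.
Cell (r5,c4): row 5 has {1,3,5}; column 4 has {1,3,4,5} → 2.
Cell (r5,c5): row 5 has {1,2,3,5}; column 5 has {2,3,5}; the diagonal has {1,2,3,5} → 4.
Cell (r2,c1): row 2 has {2,3,5}; column 1 has {1,2,3,5} → 4.
Cell (r2,c5): row 2 has {2,3,4,5}; column 5 has {2,3,4,5} → 1.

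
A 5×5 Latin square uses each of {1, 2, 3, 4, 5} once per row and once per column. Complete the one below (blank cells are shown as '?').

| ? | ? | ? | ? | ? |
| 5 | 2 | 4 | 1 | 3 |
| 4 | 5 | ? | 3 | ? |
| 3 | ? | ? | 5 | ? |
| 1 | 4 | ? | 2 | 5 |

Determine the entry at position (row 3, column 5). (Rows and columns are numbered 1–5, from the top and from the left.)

2

(r1,c1) = 2
(r1,c4) = 4
(r1,c5) = 1
(r3,c5) = 2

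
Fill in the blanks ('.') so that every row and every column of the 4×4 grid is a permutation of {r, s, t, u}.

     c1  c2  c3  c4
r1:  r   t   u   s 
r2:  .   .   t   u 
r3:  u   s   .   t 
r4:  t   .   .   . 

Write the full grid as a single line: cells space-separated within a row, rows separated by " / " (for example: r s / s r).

(r2,c1): row 2 has {t,u}; column 1 has {r,t,u}, so it must be s.
(r2,c2): row 2 has {s,t,u}; column 2 has {s,t}, so it must be r.
(r3,c3): row 3 has {s,t,u}; column 3 has {t,u}, so it must be r.
(r4,c2): row 4 has {t}; column 2 has {r,s,t}, so it must be u.
(r4,c3): row 4 has {t,u}; column 3 has {r,t,u}, so it must be s.
(r4,c4): row 4 has {s,t,u}; column 4 has {s,t,u}, so it must be r.

r t u s / s r t u / u s r t / t u s r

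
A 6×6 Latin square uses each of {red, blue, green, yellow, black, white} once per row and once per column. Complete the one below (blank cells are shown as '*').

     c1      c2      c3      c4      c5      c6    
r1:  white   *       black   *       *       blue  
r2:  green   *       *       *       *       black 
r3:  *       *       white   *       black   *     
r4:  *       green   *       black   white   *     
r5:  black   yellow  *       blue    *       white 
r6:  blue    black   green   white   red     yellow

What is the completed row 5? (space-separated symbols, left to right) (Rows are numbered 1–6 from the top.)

black yellow red blue green white

(r1,c2): row 1 has {blue,black,white}; column 2 has {green,yellow,black}, so it must be red.
(r3,c2): row 3 has {black,white}; column 2 has {red,green,yellow,black}, so it must be blue.
(r4,c6): row 4 has {green,black,white}; column 6 has {blue,yellow,black,white}, so it must be red.
(r5,c3): row 5 has {blue,yellow,black,white}; column 3 has {green,black,white}, so it must be red.
(r5,c5): row 5 has {red,blue,yellow,black,white}; column 5 has {red,black,white}, so it must be green.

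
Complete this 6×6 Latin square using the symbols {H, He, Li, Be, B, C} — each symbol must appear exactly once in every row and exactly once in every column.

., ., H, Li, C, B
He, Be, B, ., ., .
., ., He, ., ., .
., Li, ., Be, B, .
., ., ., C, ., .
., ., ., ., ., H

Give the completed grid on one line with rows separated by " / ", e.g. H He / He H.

Cell (r1,c1): row 1 has {H,Li,B,C}; column 1 has {He} → Be.
Cell (r1,c2): row 1 has {H,Li,Be,B,C}; column 2 has {Li,Be} → He.
Cell (r2,c4): row 2 has {He,Be,B}; column 4 has {Li,Be,C} → H.
Cell (r2,c5): row 2 has {H,He,Be,B}; column 5 has {B,C} → Li.
Cell (r2,c6): row 2 has {H,He,Li,Be,B}; column 6 has {H,B} → C.
Cell (r3,c4): row 3 has {He}; column 4 has {H,Li,Be,C} → B.
Cell (r4,c3): row 4 has {Li,Be,B}; column 3 has {H,He,B} → C.
Cell (r4,c6): row 4 has {Li,Be,B,C}; column 6 has {H,B,C} → He.
Cell (r6,c4): row 6 has {H}; column 4 has {H,Li,Be,B,C} → He.
Cell (r6,c5): row 6 has {H,He}; column 5 has {Li,B,C} → Be.
Cell (r3,c5): row 3 has {He,B}; column 5 has {Li,Be,B,C} → H.
Cell (r4,c1): row 4 has {He,Li,Be,B,C}; column 1 has {He,Be} → H.
Cell (r5,c5): row 5 has {C}; column 5 has {H,Li,Be,B,C} → He.
Cell (r6,c3): row 6 has {H,He,Be}; column 3 has {H,He,B,C} → Li.
Cell (r3,c2): row 3 has {H,He,B}; column 2 has {He,Li,Be} → C.
Cell (r5,c3): row 5 has {He,C}; column 3 has {H,He,Li,B,C} → Be.
Cell (r5,c6): row 5 has {He,Be,C}; column 6 has {H,He,B,C} → Li.
Cell (r6,c2): row 6 has {H,He,Li,Be}; column 2 has {He,Li,Be,C} → B.
Cell (r3,c1): row 3 has {H,He,B,C}; column 1 has {H,He,Be} → Li.
Cell (r3,c6): row 3 has {H,He,Li,B,C}; column 6 has {H,He,Li,B,C} → Be.
Cell (r5,c1): row 5 has {He,Li,Be,C}; column 1 has {H,He,Li,Be} → B.
Cell (r5,c2): row 5 has {He,Li,Be,B,C}; column 2 has {He,Li,Be,B,C} → H.
Cell (r6,c1): row 6 has {H,He,Li,Be,B}; column 1 has {H,He,Li,Be,B} → C.

Be He H Li C B / He Be B H Li C / Li C He B H Be / H Li C Be B He / B H Be C He Li / C B Li He Be H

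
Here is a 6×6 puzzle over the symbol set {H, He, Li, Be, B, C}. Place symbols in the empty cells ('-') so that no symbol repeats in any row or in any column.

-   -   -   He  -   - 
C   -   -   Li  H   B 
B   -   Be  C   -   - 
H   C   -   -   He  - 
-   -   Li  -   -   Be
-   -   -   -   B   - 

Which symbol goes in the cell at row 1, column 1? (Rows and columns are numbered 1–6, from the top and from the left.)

Li

row 2 has {H,Li,B,C}; column 3 has {Li,Be} — only He is left for (r2,c3).
row 3 has {Be,B,C}; column 5 has {H,He,B} — only Li is left for (r3,c5).
row 4 has {H,He,C}; column 3 has {He,Li,Be} — only B is left for (r4,c3).
row 4 has {H,He,B,C}; column 4 has {He,Li,C} — only Be is left for (r4,c4).
row 4 has {H,He,Be,B,C}; column 6 has {Be,B} — only Li is left for (r4,c6).
row 5 has {Li,Be}; column 1 has {H,B,C} — only He is left for (r5,c1).
row 5 has {He,Li,Be}; column 5 has {H,He,Li,B} — only C is left for (r5,c5).
row 6 has {B}; column 4 has {He,Li,Be,C} — only H is left for (r6,c4).
row 1 has {He}; column 5 has {H,He,Li,B,C} — only Be is left for (r1,c5).
row 2 has {H,He,Li,B,C}; column 2 has {C} — only Be is left for (r2,c2).
row 5 has {He,Li,Be,C}; column 4 has {H,He,Li,Be,C} — only B is left for (r5,c4).
row 6 has {H,B}; column 3 has {He,Li,Be,B} — only C is left for (r6,c3).
row 6 has {H,B,C}; column 6 has {Li,Be,B} — only He is left for (r6,c6).
row 1 has {He,Be}; column 1 has {H,He,B,C} — only Li is left for (r1,c1).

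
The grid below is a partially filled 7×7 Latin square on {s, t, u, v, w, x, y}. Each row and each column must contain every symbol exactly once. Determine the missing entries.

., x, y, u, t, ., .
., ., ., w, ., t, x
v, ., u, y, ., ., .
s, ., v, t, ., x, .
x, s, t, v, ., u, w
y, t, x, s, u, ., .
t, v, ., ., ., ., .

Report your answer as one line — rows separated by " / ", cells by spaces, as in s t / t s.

w x y u t v s / u y s w v t x / v w u y x s t / s u v t w x y / x s t v y u w / y t x s u w v / t v w x s y u

(r1,c1): row 1 has {t,u,x,y}; column 1 has {s,t,v,x,y}, so it must be w.
(r2,c1): row 2 has {t,w,x}; column 1 has {s,t,v,w,x,y}, so it must be u.
(r2,c2): row 2 has {t,u,w,x}; column 2 has {s,t,v,x}, so it must be y.
(r2,c3): row 2 has {t,u,w,x,y}; column 3 has {t,u,v,x,y}, so it must be s.
(r2,c5): row 2 has {s,t,u,w,x,y}; column 5 has {t,u}, so it must be v.
(r3,c2): row 3 has {u,v,y}; column 2 has {s,t,v,x,y}, so it must be w.
(r3,c6): row 3 has {u,v,w,y}; column 6 has {t,u,x}, so it must be s.
(r3,c7): row 3 has {s,u,v,w,y}; column 7 has {w,x}, so it must be t.
(r4,c2): row 4 has {s,t,v,x}; column 2 has {s,t,v,w,x,y}, so it must be u.
(r4,c7): row 4 has {s,t,u,v,x}; column 7 has {t,w,x}, so it must be y.
(r5,c5): row 5 has {s,t,u,v,w,x}; column 5 has {t,u,v}, so it must be y.
(r6,c7): row 6 has {s,t,u,x,y}; column 7 has {t,w,x,y}, so it must be v.
(r7,c3): row 7 has {t,v}; column 3 has {s,t,u,v,x,y}, so it must be w.
(r7,c4): row 7 has {t,v,w}; column 4 has {s,t,u,v,w,y}, so it must be x.
(r7,c5): row 7 has {t,v,w,x}; column 5 has {t,u,v,y}, so it must be s.
(r7,c6): row 7 has {s,t,v,w,x}; column 6 has {s,t,u,x}, so it must be y.
(r7,c7): row 7 has {s,t,v,w,x,y}; column 7 has {t,v,w,x,y}, so it must be u.
(r1,c6): row 1 has {t,u,w,x,y}; column 6 has {s,t,u,x,y}, so it must be v.
(r1,c7): row 1 has {t,u,v,w,x,y}; column 7 has {t,u,v,w,x,y}, so it must be s.
(r3,c5): row 3 has {s,t,u,v,w,y}; column 5 has {s,t,u,v,y}, so it must be x.
(r4,c5): row 4 has {s,t,u,v,x,y}; column 5 has {s,t,u,v,x,y}, so it must be w.
(r6,c6): row 6 has {s,t,u,v,x,y}; column 6 has {s,t,u,v,x,y}, so it must be w.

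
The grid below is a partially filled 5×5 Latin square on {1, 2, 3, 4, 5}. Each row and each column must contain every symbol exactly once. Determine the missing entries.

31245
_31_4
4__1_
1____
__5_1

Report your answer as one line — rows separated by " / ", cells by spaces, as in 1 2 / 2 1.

3 1 2 4 5 / 5 3 1 2 4 / 4 5 3 1 2 / 1 2 4 5 3 / 2 4 5 3 1

(r3,c3) = 3
(r3,c5) = 2
(r4,c3) = 4
(r4,c5) = 3
(r5,c1) = 2
(r5,c2) = 4
(r5,c4) = 3
(r2,c1) = 5
(r2,c4) = 2
(r3,c2) = 5
(r4,c2) = 2
(r4,c4) = 5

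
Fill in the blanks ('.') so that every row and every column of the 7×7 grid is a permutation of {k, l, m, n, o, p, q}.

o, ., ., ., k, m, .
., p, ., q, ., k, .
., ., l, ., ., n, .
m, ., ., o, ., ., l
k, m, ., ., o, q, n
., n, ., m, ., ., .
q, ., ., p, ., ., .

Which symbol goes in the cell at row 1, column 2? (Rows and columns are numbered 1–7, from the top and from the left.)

row 3 has {l,n}; column 1 has {k,m,o,q} — only p is left for (r3,c1).
row 3 has {l,n,p}; column 4 has {m,o,p,q} — only k is left for (r3,c4).
row 4 has {l,m,o}; column 6 has {k,m,n,q} — only p is left for (r4,c6).
row 5 has {k,m,n,o,q}; column 3 has {l} — only p is left for (r5,c3).
row 5 has {k,m,n,o,p,q}; column 4 has {k,m,o,p,q} — only l is left for (r5,c4).
row 6 has {m,n}; column 1 has {k,m,o,p,q} — only l is left for (r6,c1).
row 6 has {l,m,n}; column 6 has {k,m,n,p,q} — only o is left for (r6,c6).
row 7 has {p,q}; column 6 has {k,m,n,o,p,q} — only l is left for (r7,c6).
row 1 has {k,m,o}; column 4 has {k,l,m,o,p,q} — only n is left for (r1,c4).
row 2 has {k,p,q}; column 1 has {k,l,m,o,p,q} — only n is left for (r2,c1).
row 1 has {k,m,n,o}; column 3 has {l,p} — only q is left for (r1,c3).
row 1 has {k,m,n,o,q}; column 7 has {l,n} — only p is left for (r1,c7).
row 6 has {l,m,n,o}; column 3 has {l,p,q} — only k is left for (r6,c3).
row 6 has {k,l,m,n,o}; column 7 has {l,n,p} — only q is left for (r6,c7).
row 1 has {k,m,n,o,p,q}; column 2 has {m,n,p} — only l is left for (r1,c2).

l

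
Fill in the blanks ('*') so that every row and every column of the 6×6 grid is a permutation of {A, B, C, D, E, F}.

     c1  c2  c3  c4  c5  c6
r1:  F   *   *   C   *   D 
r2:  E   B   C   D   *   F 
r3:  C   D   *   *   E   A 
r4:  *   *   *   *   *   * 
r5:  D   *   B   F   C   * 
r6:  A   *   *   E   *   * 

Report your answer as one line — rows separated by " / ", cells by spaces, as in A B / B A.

F E A C B D / E B C D A F / C D F B E A / B F E A D C / D A B F C E / A C D E F B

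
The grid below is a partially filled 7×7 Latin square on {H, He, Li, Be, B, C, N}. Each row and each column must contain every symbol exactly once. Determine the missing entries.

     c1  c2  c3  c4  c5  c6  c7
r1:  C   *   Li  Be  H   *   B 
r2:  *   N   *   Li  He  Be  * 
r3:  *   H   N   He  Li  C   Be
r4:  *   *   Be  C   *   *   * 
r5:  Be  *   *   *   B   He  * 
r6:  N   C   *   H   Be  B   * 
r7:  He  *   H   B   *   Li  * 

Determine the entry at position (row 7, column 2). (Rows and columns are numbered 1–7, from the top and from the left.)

row 1 has {H,Li,Be,B,C}; column 2 has {H,C,N} — only He is left for (r1,c2).
row 1 has {H,He,Li,Be,B,C}; column 6 has {He,Li,Be,B,C} — only N is left for (r1,c6).
row 3 has {H,He,Li,Be,C,N}; column 1 has {He,Be,C,N} — only B is left for (r3,c1).
row 4 has {Be,C}; column 5 has {H,He,Li,Be,B} — only N is left for (r4,c5).
row 4 has {Be,C,N}; column 6 has {He,Li,Be,B,C,N} — only H is left for (r4,c6).
row 5 has {He,Be,B}; column 2 has {H,He,C,N} — only Li is left for (r5,c2).
row 5 has {He,Li,Be,B}; column 3 has {H,Li,Be,N} — only C is left for (r5,c3).
row 5 has {He,Li,Be,B,C}; column 4 has {H,He,Li,Be,B,C} — only N is left for (r5,c4).
row 5 has {He,Li,Be,B,C,N}; column 7 has {Be,B} — only H is left for (r5,c7).
row 6 has {H,Be,B,C,N}; column 3 has {H,Li,Be,C,N} — only He is left for (r6,c3).
row 6 has {H,He,Be,B,C,N}; column 7 has {H,Be,B} — only Li is left for (r6,c7).
row 7 has {H,He,Li,B}; column 2 has {H,He,Li,C,N} — only Be is left for (r7,c2).

Be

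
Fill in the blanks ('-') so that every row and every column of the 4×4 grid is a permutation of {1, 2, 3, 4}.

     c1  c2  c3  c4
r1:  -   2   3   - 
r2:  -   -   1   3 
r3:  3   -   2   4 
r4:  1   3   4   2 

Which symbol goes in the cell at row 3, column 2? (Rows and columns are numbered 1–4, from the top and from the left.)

1

Cell (r1,c1): row 1 has {2,3}; column 1 has {1,3} → 4.
Cell (r1,c4): row 1 has {2,3,4}; column 4 has {2,3,4} → 1.
Cell (r2,c1): row 2 has {1,3}; column 1 has {1,3,4} → 2.
Cell (r2,c2): row 2 has {1,2,3}; column 2 has {2,3} → 4.
Cell (r3,c2): row 3 has {2,3,4}; column 2 has {2,3,4} → 1.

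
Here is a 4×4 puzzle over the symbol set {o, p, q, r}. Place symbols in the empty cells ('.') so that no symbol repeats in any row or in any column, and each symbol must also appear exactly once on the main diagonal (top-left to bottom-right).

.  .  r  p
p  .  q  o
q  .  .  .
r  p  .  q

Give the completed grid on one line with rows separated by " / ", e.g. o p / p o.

o q r p / p r q o / q o p r / r p o q

(r1,c1) = o
(r1,c2) = q
(r2,c2) = r
(r3,c2) = o
(r3,c3) = p
(r3,c4) = r
(r4,c3) = o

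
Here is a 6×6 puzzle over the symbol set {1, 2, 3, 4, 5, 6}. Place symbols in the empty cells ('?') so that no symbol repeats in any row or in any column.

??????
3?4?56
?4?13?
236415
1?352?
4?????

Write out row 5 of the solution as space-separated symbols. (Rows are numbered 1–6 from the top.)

row 2 has {3,4,5,6}; column 4 has {1,4,5} — only 2 is left for (r2,c4).
row 3 has {1,3,4}; column 6 has {5,6} — only 2 is left for (r3,c6).
row 5 has {1,2,3,5}; column 2 has {3,4} — only 6 is left for (r5,c2).
row 5 has {1,2,3,5,6}; column 6 has {2,5,6} — only 4 is left for (r5,c6).

1 6 3 5 2 4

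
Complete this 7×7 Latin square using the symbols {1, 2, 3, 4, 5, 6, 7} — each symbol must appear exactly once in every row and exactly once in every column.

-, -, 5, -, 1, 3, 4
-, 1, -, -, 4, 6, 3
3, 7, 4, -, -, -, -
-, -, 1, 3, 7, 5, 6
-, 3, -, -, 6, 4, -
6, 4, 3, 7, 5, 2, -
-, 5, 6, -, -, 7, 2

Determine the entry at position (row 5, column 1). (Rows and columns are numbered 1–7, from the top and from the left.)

5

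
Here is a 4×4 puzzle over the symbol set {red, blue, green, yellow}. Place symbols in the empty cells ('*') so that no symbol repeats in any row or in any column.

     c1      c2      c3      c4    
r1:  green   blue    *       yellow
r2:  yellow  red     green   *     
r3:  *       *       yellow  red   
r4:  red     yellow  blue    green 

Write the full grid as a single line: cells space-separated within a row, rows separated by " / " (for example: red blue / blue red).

green blue red yellow / yellow red green blue / blue green yellow red / red yellow blue green

(r1,c3) = red
(r2,c4) = blue
(r3,c1) = blue
(r3,c2) = green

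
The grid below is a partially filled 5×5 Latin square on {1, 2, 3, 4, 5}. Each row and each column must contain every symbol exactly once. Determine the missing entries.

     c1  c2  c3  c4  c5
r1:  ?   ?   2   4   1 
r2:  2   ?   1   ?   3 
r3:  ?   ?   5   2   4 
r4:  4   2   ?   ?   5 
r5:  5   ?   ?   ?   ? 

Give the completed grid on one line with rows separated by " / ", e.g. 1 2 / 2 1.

3 5 2 4 1 / 2 4 1 5 3 / 1 3 5 2 4 / 4 2 3 1 5 / 5 1 4 3 2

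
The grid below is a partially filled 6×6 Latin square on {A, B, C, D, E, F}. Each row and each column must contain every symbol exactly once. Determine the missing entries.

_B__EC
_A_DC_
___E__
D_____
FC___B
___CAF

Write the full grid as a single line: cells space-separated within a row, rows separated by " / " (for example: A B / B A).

(r1,c1) = A
(r1,c4) = F
(r2,c6) = E
(r4,c6) = A
(r5,c4) = A
(r5,c5) = D
(r1,c3) = D
(r2,c1) = B
(r2,c3) = F
(r3,c1) = C
(r3,c6) = D
(r4,c4) = B
(r4,c5) = F
(r5,c3) = E
(r6,c1) = E
(r6,c2) = D
(r6,c3) = B
(r3,c2) = F
(r3,c3) = A
(r3,c5) = B
(r4,c2) = E
(r4,c3) = C

A B D F E C / B A F D C E / C F A E B D / D E C B F A / F C E A D B / E D B C A F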